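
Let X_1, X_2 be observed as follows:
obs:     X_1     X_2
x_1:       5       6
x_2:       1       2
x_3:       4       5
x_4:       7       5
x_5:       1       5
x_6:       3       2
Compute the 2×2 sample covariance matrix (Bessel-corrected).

Step 1 — column means:
  mean(X_1) = (5 + 1 + 4 + 7 + 1 + 3) / 6 = 21/6 = 3.5
  mean(X_2) = (6 + 2 + 5 + 5 + 5 + 2) / 6 = 25/6 = 4.1667

Step 2 — sample covariance S[i,j] = (1/(n-1)) · Σ_k (x_{k,i} - mean_i) · (x_{k,j} - mean_j), with n-1 = 5.
  S[X_1,X_1] = ((1.5)·(1.5) + (-2.5)·(-2.5) + (0.5)·(0.5) + (3.5)·(3.5) + (-2.5)·(-2.5) + (-0.5)·(-0.5)) / 5 = 27.5/5 = 5.5
  S[X_1,X_2] = ((1.5)·(1.8333) + (-2.5)·(-2.1667) + (0.5)·(0.8333) + (3.5)·(0.8333) + (-2.5)·(0.8333) + (-0.5)·(-2.1667)) / 5 = 10.5/5 = 2.1
  S[X_2,X_2] = ((1.8333)·(1.8333) + (-2.1667)·(-2.1667) + (0.8333)·(0.8333) + (0.8333)·(0.8333) + (0.8333)·(0.8333) + (-2.1667)·(-2.1667)) / 5 = 14.8333/5 = 2.9667

S is symmetric (S[j,i] = S[i,j]). Assembling:

S = [[5.5, 2.1],
 [2.1, 2.9667]]


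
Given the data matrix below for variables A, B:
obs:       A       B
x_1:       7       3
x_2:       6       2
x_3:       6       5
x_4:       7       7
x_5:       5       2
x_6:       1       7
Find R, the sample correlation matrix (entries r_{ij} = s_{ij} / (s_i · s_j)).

Step 1 — column means:
  mean(A) = (7 + 6 + 6 + 7 + 5 + 1) / 6 = 32/6 = 5.3333
  mean(B) = (3 + 2 + 5 + 7 + 2 + 7) / 6 = 26/6 = 4.3333

Step 2 — sample variances and covariances s[i,j] = (1/(n-1)) · Σ_k (x_{k,i} - mean_i) · (x_{k,j} - mean_j), with n-1 = 5:
  s[A,A] = ((1.6667)·(1.6667) + (0.6667)·(0.6667) + (0.6667)·(0.6667) + (1.6667)·(1.6667) + (-0.3333)·(-0.3333) + (-4.3333)·(-4.3333)) / 5 = 25.3333/5 = 5.0667
  s[A,B] = ((1.6667)·(-1.3333) + (0.6667)·(-2.3333) + (0.6667)·(0.6667) + (1.6667)·(2.6667) + (-0.3333)·(-2.3333) + (-4.3333)·(2.6667)) / 5 = -9.6667/5 = -1.9333
  s[B,B] = ((-1.3333)·(-1.3333) + (-2.3333)·(-2.3333) + (0.6667)·(0.6667) + (2.6667)·(2.6667) + (-2.3333)·(-2.3333) + (2.6667)·(2.6667)) / 5 = 27.3333/5 = 5.4667
  Sample standard deviations s_i = √(s[i,i]):
  s(A) = √(5.0667) = 2.2509
  s(B) = √(5.4667) = 2.3381

Step 3 — r_{ij} = s_{ij} / (s_i · s_j):
  r[A,A] = 1 (diagonal).
  r[A,B] = -1.9333 / (2.2509 · 2.3381) = -1.9333 / 5.2629 = -0.3674
  r[B,B] = 1 (diagonal).

R is symmetric with unit diagonal. Assembling:

R = [[1, -0.3674],
 [-0.3674, 1]]


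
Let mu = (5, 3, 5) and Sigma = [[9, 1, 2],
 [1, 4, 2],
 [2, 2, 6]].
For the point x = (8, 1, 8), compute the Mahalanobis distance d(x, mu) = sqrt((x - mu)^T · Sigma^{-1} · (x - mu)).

Step 1 — centre the observation: (x - mu) = (3, -2, 3).

Step 2 — invert Sigma (cofactor / det for 3×3, or solve directly):
  Sigma^{-1} = [[0.1205, -0.012, -0.0361],
 [-0.012, 0.3012, -0.0964],
 [-0.0361, -0.0964, 0.2108]].

Step 3 — form the quadratic (x - mu)^T · Sigma^{-1} · (x - mu):
  Sigma^{-1} · (x - mu) = (0.2771, -0.9277, 0.7169).
  (x - mu)^T · [Sigma^{-1} · (x - mu)] = (3)·(0.2771) + (-2)·(-0.9277) + (3)·(0.7169) = 4.8373.

Step 4 — take square root: d = √(4.8373) ≈ 2.1994.

d(x, mu) = √(4.8373) ≈ 2.1994


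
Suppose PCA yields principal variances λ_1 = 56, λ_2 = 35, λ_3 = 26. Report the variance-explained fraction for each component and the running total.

Step 1 — total variance = trace(Sigma) = Σ λ_i = 56 + 35 + 26 = 117.

Step 2 — fraction explained by component i = λ_i / Σ λ:
  PC1: 56/117 = 0.4786
  PC2: 35/117 = 0.2991
  PC3: 26/117 = 0.2222

Step 3 — cumulative fraction after k components = (λ_1 + ... + λ_k) / Σ λ:
  k = 1: 56/117 = 0.4786
  k = 2: (56 + 35)/117 = 91/117 = 0.7778
  k = 3: (56 + 35 + 26)/117 = 117/117 = 1

Summary (fraction, with percent):

explained: PC1 0.4786 (47.86%), PC2 0.2991 (29.91%), PC3 0.2222 (22.22%);  cumulative: 0.4786, 0.7778, 1


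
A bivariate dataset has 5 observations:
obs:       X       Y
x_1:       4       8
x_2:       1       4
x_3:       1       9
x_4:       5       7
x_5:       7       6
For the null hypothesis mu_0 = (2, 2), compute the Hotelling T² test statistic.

Step 1 — sample mean vector:
  mean(X) = (4 + 1 + 1 + 5 + 7) / 5 = 18/5 = 3.6
  mean(Y) = (8 + 4 + 9 + 7 + 6) / 5 = 34/5 = 6.8
  x̄ = (3.6, 6.8),  deviation x̄ - mu_0 = (3.6, 6.8) - (2, 2) = (1.6, 4.8).

Step 2 — sample covariance matrix, S[i,j] = (1/(n-1)) · Σ_k (x_{k,i} - mean_i) · (x_{k,j} - mean_j), divisor n-1 = 4:
  S[X,X] = ((0.4)·(0.4) + (-2.6)·(-2.6) + (-2.6)·(-2.6) + (1.4)·(1.4) + (3.4)·(3.4)) / 4 = 27.2/4 = 6.8
  S[X,Y] = ((0.4)·(1.2) + (-2.6)·(-2.8) + (-2.6)·(2.2) + (1.4)·(0.2) + (3.4)·(-0.8)) / 4 = -0.4/4 = -0.1
  S[Y,Y] = ((1.2)·(1.2) + (-2.8)·(-2.8) + (2.2)·(2.2) + (0.2)·(0.2) + (-0.8)·(-0.8)) / 4 = 14.8/4 = 3.7
  S = [[6.8, -0.1],
 [-0.1, 3.7]].

Step 3 — invert S. det(S) = 6.8·3.7 - (-0.1)² = 25.15.
  S^{-1} = (1/det) · [[d, -b], [-b, a]] = [[0.1471, 0.004],
 [0.004, 0.2704]].

Step 4 — quadratic form (x̄ - mu_0)^T · S^{-1} · (x̄ - mu_0):
  S^{-1} · (x̄ - mu_0) = (0.2545, 1.3042),
  (x̄ - mu_0)^T · [...] = (1.6)·(0.2545) + (4.8)·(1.3042) = 6.6672.

Step 5 — scale by n: T² = 5 · 6.6672 = 33.336.

T² ≈ 33.336


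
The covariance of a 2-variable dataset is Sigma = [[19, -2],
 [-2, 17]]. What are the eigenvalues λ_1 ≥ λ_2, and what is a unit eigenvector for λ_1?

Step 1 — characteristic polynomial of 2×2 Sigma:
  det(Sigma - λI) = λ² - trace · λ + det = 0.
  trace = 19 + 17 = 36, det = 19·17 - (-2)² = 319.
Step 2 — discriminant:
  Δ = trace² - 4·det = 1296 - 1276 = 20.
Step 3 — eigenvalues:
  λ = (trace ± √Δ)/2 = (36 ± 4.4721)/2,
  λ_1 = 20.2361,  λ_2 = 15.7639.

Step 4 — unit eigenvector for λ_1: solve (Sigma - λ_1 I)v = 0. First row:
  (19 - 20.2361)·v_x + (-2)·v_y = 0, i.e. (-1.2361)·v_x + (-2)·v_y = 0,
  so v ∝ (b, λ_1 - a) = (-2, 1.2361); multiply by -1 so the first entry is positive: u = (2, -1.2361).
  ||u|| = √((2)² + (-1.2361)²) = √(5.5279) ≈ 2.3511,
  v_1 = u/||u|| ≈ (0.8507, -0.5257) (||v_1|| = 1).

λ_1 = 20.2361,  λ_2 = 15.7639;  v_1 ≈ (0.8507, -0.5257)


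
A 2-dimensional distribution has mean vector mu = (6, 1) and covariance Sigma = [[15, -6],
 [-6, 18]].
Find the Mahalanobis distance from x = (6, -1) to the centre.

Step 1 — centre the observation: (x - mu) = (0, -2).

Step 2 — invert Sigma. det(Sigma) = 15·18 - (-6)² = 234.
  Sigma^{-1} = (1/det) · [[d, -b], [-b, a]] = [[0.0769, 0.0256],
 [0.0256, 0.0641]].

Step 3 — form the quadratic (x - mu)^T · Sigma^{-1} · (x - mu):
  Sigma^{-1} · (x - mu) = (-0.0513, -0.1282).
  (x - mu)^T · [Sigma^{-1} · (x - mu)] = (0)·(-0.0513) + (-2)·(-0.1282) = 0.2564.

Step 4 — take square root: d = √(0.2564) ≈ 0.5064.

d(x, mu) = √(0.2564) ≈ 0.5064


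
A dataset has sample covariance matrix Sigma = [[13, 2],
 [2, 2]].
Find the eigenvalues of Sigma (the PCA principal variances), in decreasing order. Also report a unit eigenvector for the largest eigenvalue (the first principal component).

Step 1 — characteristic polynomial of 2×2 Sigma:
  det(Sigma - λI) = λ² - trace · λ + det = 0.
  trace = 13 + 2 = 15, det = 13·2 - (2)² = 22.
Step 2 — discriminant:
  Δ = trace² - 4·det = 225 - 88 = 137.
Step 3 — eigenvalues:
  λ = (trace ± √Δ)/2 = (15 ± 11.7047)/2,
  λ_1 = 13.3523,  λ_2 = 1.6477.

Step 4 — unit eigenvector for λ_1: solve (Sigma - λ_1 I)v = 0. First row:
  (13 - 13.3523)·v_x + (2)·v_y = 0, i.e. (-0.3523)·v_x + (2)·v_y = 0,
  so v ∝ (b, λ_1 - a) = (2, 0.3523) = u.
  ||u|| = √((2)² + (0.3523)²) = √(4.1242) ≈ 2.0308,
  v_1 = u/||u|| ≈ (0.9848, 0.1735) (||v_1|| = 1).

λ_1 = 13.3523,  λ_2 = 1.6477;  v_1 ≈ (0.9848, 0.1735)


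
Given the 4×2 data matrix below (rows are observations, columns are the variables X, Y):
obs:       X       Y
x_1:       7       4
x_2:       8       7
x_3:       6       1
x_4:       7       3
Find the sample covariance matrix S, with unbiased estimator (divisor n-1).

Step 1 — column means:
  mean(X) = (7 + 8 + 6 + 7) / 4 = 28/4 = 7
  mean(Y) = (4 + 7 + 1 + 3) / 4 = 15/4 = 3.75

Step 2 — sample covariance S[i,j] = (1/(n-1)) · Σ_k (x_{k,i} - mean_i) · (x_{k,j} - mean_j), with n-1 = 3.
  S[X,X] = ((0)·(0) + (1)·(1) + (-1)·(-1) + (0)·(0)) / 3 = 2/3 = 0.6667
  S[X,Y] = ((0)·(0.25) + (1)·(3.25) + (-1)·(-2.75) + (0)·(-0.75)) / 3 = 6/3 = 2
  S[Y,Y] = ((0.25)·(0.25) + (3.25)·(3.25) + (-2.75)·(-2.75) + (-0.75)·(-0.75)) / 3 = 18.75/3 = 6.25

S is symmetric (S[j,i] = S[i,j]). Assembling:

S = [[0.6667, 2],
 [2, 6.25]]


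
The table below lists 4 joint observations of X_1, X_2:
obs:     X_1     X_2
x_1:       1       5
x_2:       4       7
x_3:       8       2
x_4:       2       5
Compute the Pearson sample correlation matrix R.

Step 1 — column means:
  mean(X_1) = (1 + 4 + 8 + 2) / 4 = 15/4 = 3.75
  mean(X_2) = (5 + 7 + 2 + 5) / 4 = 19/4 = 4.75

Step 2 — sample variances and covariances s[i,j] = (1/(n-1)) · Σ_k (x_{k,i} - mean_i) · (x_{k,j} - mean_j), with n-1 = 3:
  s[X_1,X_1] = ((-2.75)·(-2.75) + (0.25)·(0.25) + (4.25)·(4.25) + (-1.75)·(-1.75)) / 3 = 28.75/3 = 9.5833
  s[X_1,X_2] = ((-2.75)·(0.25) + (0.25)·(2.25) + (4.25)·(-2.75) + (-1.75)·(0.25)) / 3 = -12.25/3 = -4.0833
  s[X_2,X_2] = ((0.25)·(0.25) + (2.25)·(2.25) + (-2.75)·(-2.75) + (0.25)·(0.25)) / 3 = 12.75/3 = 4.25
  Sample standard deviations s_i = √(s[i,i]):
  s(X_1) = √(9.5833) = 3.0957
  s(X_2) = √(4.25) = 2.0616

Step 3 — r_{ij} = s_{ij} / (s_i · s_j):
  r[X_1,X_1] = 1 (diagonal).
  r[X_1,X_2] = -4.0833 / (3.0957 · 2.0616) = -4.0833 / 6.3819 = -0.6398
  r[X_2,X_2] = 1 (diagonal).

R is symmetric with unit diagonal. Assembling:

R = [[1, -0.6398],
 [-0.6398, 1]]


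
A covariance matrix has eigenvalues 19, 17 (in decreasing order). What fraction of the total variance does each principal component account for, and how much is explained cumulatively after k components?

Step 1 — total variance = trace(Sigma) = Σ λ_i = 19 + 17 = 36.

Step 2 — fraction explained by component i = λ_i / Σ λ:
  PC1: 19/36 = 0.5278
  PC2: 17/36 = 0.4722

Step 3 — cumulative fraction after k components = (λ_1 + ... + λ_k) / Σ λ:
  k = 1: 19/36 = 0.5278
  k = 2: (19 + 17)/36 = 36/36 = 1

Summary (fraction, with percent):

explained: PC1 0.5278 (52.78%), PC2 0.4722 (47.22%);  cumulative: 0.5278, 1


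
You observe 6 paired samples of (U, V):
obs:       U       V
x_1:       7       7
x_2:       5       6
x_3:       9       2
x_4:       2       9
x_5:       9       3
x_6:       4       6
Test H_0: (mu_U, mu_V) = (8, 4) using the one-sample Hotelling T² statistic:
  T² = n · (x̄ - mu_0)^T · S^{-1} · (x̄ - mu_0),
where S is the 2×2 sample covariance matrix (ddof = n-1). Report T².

Step 1 — sample mean vector:
  mean(U) = (7 + 5 + 9 + 2 + 9 + 4) / 6 = 36/6 = 6
  mean(V) = (7 + 6 + 2 + 9 + 3 + 6) / 6 = 33/6 = 5.5
  x̄ = (6, 5.5),  deviation x̄ - mu_0 = (6, 5.5) - (8, 4) = (-2, 1.5).

Step 2 — sample covariance matrix, S[i,j] = (1/(n-1)) · Σ_k (x_{k,i} - mean_i) · (x_{k,j} - mean_j), divisor n-1 = 5:
  S[U,U] = ((1)·(1) + (-1)·(-1) + (3)·(3) + (-4)·(-4) + (3)·(3) + (-2)·(-2)) / 5 = 40/5 = 8
  S[U,V] = ((1)·(1.5) + (-1)·(0.5) + (3)·(-3.5) + (-4)·(3.5) + (3)·(-2.5) + (-2)·(0.5)) / 5 = -32/5 = -6.4
  S[V,V] = ((1.5)·(1.5) + (0.5)·(0.5) + (-3.5)·(-3.5) + (3.5)·(3.5) + (-2.5)·(-2.5) + (0.5)·(0.5)) / 5 = 33.5/5 = 6.7
  S = [[8, -6.4],
 [-6.4, 6.7]].

Step 3 — invert S. det(S) = 8·6.7 - (-6.4)² = 12.64.
  S^{-1} = (1/det) · [[d, -b], [-b, a]] = [[0.5301, 0.5063],
 [0.5063, 0.6329]].

Step 4 — quadratic form (x̄ - mu_0)^T · S^{-1} · (x̄ - mu_0):
  S^{-1} · (x̄ - mu_0) = (-0.3006, -0.0633),
  (x̄ - mu_0)^T · [...] = (-2)·(-0.3006) + (1.5)·(-0.0633) = 0.5063.

Step 5 — scale by n: T² = 6 · 0.5063 = 3.038.

T² ≈ 3.038


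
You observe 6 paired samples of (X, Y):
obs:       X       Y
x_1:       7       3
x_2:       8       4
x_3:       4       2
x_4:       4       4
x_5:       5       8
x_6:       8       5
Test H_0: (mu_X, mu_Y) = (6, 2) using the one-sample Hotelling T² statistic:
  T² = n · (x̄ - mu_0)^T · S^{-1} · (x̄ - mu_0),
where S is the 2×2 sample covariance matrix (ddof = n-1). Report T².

Step 1 — sample mean vector:
  mean(X) = (7 + 8 + 4 + 4 + 5 + 8) / 6 = 36/6 = 6
  mean(Y) = (3 + 4 + 2 + 4 + 8 + 5) / 6 = 26/6 = 4.3333
  x̄ = (6, 4.3333),  deviation x̄ - mu_0 = (6, 4.3333) - (6, 2) = (0, 2.3333).

Step 2 — sample covariance matrix, S[i,j] = (1/(n-1)) · Σ_k (x_{k,i} - mean_i) · (x_{k,j} - mean_j), divisor n-1 = 5:
  S[X,X] = ((1)·(1) + (2)·(2) + (-2)·(-2) + (-2)·(-2) + (-1)·(-1) + (2)·(2)) / 5 = 18/5 = 3.6
  S[X,Y] = ((1)·(-1.3333) + (2)·(-0.3333) + (-2)·(-2.3333) + (-2)·(-0.3333) + (-1)·(3.6667) + (2)·(0.6667)) / 5 = 1/5 = 0.2
  S[Y,Y] = ((-1.3333)·(-1.3333) + (-0.3333)·(-0.3333) + (-2.3333)·(-2.3333) + (-0.3333)·(-0.3333) + (3.6667)·(3.6667) + (0.6667)·(0.6667)) / 5 = 21.3333/5 = 4.2667
  S = [[3.6, 0.2],
 [0.2, 4.2667]].

Step 3 — invert S. det(S) = 3.6·4.2667 - (0.2)² = 15.32.
  S^{-1} = (1/det) · [[d, -b], [-b, a]] = [[0.2785, -0.0131],
 [-0.0131, 0.235]].

Step 4 — quadratic form (x̄ - mu_0)^T · S^{-1} · (x̄ - mu_0):
  S^{-1} · (x̄ - mu_0) = (-0.0305, 0.5483),
  (x̄ - mu_0)^T · [...] = (0)·(-0.0305) + (2.3333)·(0.5483) = 1.2794.

Step 5 — scale by n: T² = 6 · 1.2794 = 7.6762.

T² ≈ 7.6762


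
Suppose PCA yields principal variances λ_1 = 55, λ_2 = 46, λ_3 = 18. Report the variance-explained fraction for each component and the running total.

Step 1 — total variance = trace(Sigma) = Σ λ_i = 55 + 46 + 18 = 119.

Step 2 — fraction explained by component i = λ_i / Σ λ:
  PC1: 55/119 = 0.4622
  PC2: 46/119 = 0.3866
  PC3: 18/119 = 0.1513

Step 3 — cumulative fraction after k components = (λ_1 + ... + λ_k) / Σ λ:
  k = 1: 55/119 = 0.4622
  k = 2: (55 + 46)/119 = 101/119 = 0.8487
  k = 3: (55 + 46 + 18)/119 = 119/119 = 1

Summary (fraction, with percent):

explained: PC1 0.4622 (46.22%), PC2 0.3866 (38.66%), PC3 0.1513 (15.13%);  cumulative: 0.4622, 0.8487, 1


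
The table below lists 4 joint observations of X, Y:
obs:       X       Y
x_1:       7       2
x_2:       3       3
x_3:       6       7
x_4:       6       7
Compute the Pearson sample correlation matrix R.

Step 1 — column means:
  mean(X) = (7 + 3 + 6 + 6) / 4 = 22/4 = 5.5
  mean(Y) = (2 + 3 + 7 + 7) / 4 = 19/4 = 4.75

Step 2 — sample variances and covariances s[i,j] = (1/(n-1)) · Σ_k (x_{k,i} - mean_i) · (x_{k,j} - mean_j), with n-1 = 3:
  s[X,X] = ((1.5)·(1.5) + (-2.5)·(-2.5) + (0.5)·(0.5) + (0.5)·(0.5)) / 3 = 9/3 = 3
  s[X,Y] = ((1.5)·(-2.75) + (-2.5)·(-1.75) + (0.5)·(2.25) + (0.5)·(2.25)) / 3 = 2.5/3 = 0.8333
  s[Y,Y] = ((-2.75)·(-2.75) + (-1.75)·(-1.75) + (2.25)·(2.25) + (2.25)·(2.25)) / 3 = 20.75/3 = 6.9167
  Sample standard deviations s_i = √(s[i,i]):
  s(X) = √(3) = 1.7321
  s(Y) = √(6.9167) = 2.63

Step 3 — r_{ij} = s_{ij} / (s_i · s_j):
  r[X,X] = 1 (diagonal).
  r[X,Y] = 0.8333 / (1.7321 · 2.63) = 0.8333 / 4.5552 = 0.1829
  r[Y,Y] = 1 (diagonal).

R is symmetric with unit diagonal. Assembling:

R = [[1, 0.1829],
 [0.1829, 1]]


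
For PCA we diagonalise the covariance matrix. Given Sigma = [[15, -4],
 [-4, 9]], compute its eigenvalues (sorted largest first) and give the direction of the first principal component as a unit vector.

Step 1 — characteristic polynomial of 2×2 Sigma:
  det(Sigma - λI) = λ² - trace · λ + det = 0.
  trace = 15 + 9 = 24, det = 15·9 - (-4)² = 119.
Step 2 — discriminant:
  Δ = trace² - 4·det = 576 - 476 = 100.
Step 3 — eigenvalues:
  λ = (trace ± √Δ)/2 = (24 ± 10)/2,
  λ_1 = 17,  λ_2 = 7.

Step 4 — unit eigenvector for λ_1: solve (Sigma - λ_1 I)v = 0. First row:
  (15 - 17)·v_x + (-4)·v_y = 0, i.e. (-2)·v_x + (-4)·v_y = 0,
  so v ∝ (b, λ_1 - a) = (-4, 2); multiply by -1 so the first entry is positive: u = (4, -2).
  ||u|| = √((4)² + (-2)²) = √(20) ≈ 4.4721,
  v_1 = u/||u|| ≈ (0.8944, -0.4472) (||v_1|| = 1).

λ_1 = 17,  λ_2 = 7;  v_1 ≈ (0.8944, -0.4472)


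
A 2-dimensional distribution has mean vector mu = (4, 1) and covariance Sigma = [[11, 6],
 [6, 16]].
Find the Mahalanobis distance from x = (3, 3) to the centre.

Step 1 — centre the observation: (x - mu) = (-1, 2).

Step 2 — invert Sigma. det(Sigma) = 11·16 - (6)² = 140.
  Sigma^{-1} = (1/det) · [[d, -b], [-b, a]] = [[0.1143, -0.0429],
 [-0.0429, 0.0786]].

Step 3 — form the quadratic (x - mu)^T · Sigma^{-1} · (x - mu):
  Sigma^{-1} · (x - mu) = (-0.2, 0.2).
  (x - mu)^T · [Sigma^{-1} · (x - mu)] = (-1)·(-0.2) + (2)·(0.2) = 0.6.

Step 4 — take square root: d = √(0.6) ≈ 0.7746.

d(x, mu) = √(0.6) ≈ 0.7746


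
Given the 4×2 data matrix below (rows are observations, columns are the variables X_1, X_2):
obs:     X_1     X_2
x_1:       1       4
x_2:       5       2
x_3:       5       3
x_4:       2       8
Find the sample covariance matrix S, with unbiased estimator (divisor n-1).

Step 1 — column means:
  mean(X_1) = (1 + 5 + 5 + 2) / 4 = 13/4 = 3.25
  mean(X_2) = (4 + 2 + 3 + 8) / 4 = 17/4 = 4.25

Step 2 — sample covariance S[i,j] = (1/(n-1)) · Σ_k (x_{k,i} - mean_i) · (x_{k,j} - mean_j), with n-1 = 3.
  S[X_1,X_1] = ((-2.25)·(-2.25) + (1.75)·(1.75) + (1.75)·(1.75) + (-1.25)·(-1.25)) / 3 = 12.75/3 = 4.25
  S[X_1,X_2] = ((-2.25)·(-0.25) + (1.75)·(-2.25) + (1.75)·(-1.25) + (-1.25)·(3.75)) / 3 = -10.25/3 = -3.4167
  S[X_2,X_2] = ((-0.25)·(-0.25) + (-2.25)·(-2.25) + (-1.25)·(-1.25) + (3.75)·(3.75)) / 3 = 20.75/3 = 6.9167

S is symmetric (S[j,i] = S[i,j]). Assembling:

S = [[4.25, -3.4167],
 [-3.4167, 6.9167]]


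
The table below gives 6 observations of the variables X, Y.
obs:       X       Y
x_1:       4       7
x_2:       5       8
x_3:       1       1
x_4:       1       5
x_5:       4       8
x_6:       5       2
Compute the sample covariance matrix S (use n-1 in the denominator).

Step 1 — column means:
  mean(X) = (4 + 5 + 1 + 1 + 4 + 5) / 6 = 20/6 = 3.3333
  mean(Y) = (7 + 8 + 1 + 5 + 8 + 2) / 6 = 31/6 = 5.1667

Step 2 — sample covariance S[i,j] = (1/(n-1)) · Σ_k (x_{k,i} - mean_i) · (x_{k,j} - mean_j), with n-1 = 5.
  S[X,X] = ((0.6667)·(0.6667) + (1.6667)·(1.6667) + (-2.3333)·(-2.3333) + (-2.3333)·(-2.3333) + (0.6667)·(0.6667) + (1.6667)·(1.6667)) / 5 = 17.3333/5 = 3.4667
  S[X,Y] = ((0.6667)·(1.8333) + (1.6667)·(2.8333) + (-2.3333)·(-4.1667) + (-2.3333)·(-0.1667) + (0.6667)·(2.8333) + (1.6667)·(-3.1667)) / 5 = 12.6667/5 = 2.5333
  S[Y,Y] = ((1.8333)·(1.8333) + (2.8333)·(2.8333) + (-4.1667)·(-4.1667) + (-0.1667)·(-0.1667) + (2.8333)·(2.8333) + (-3.1667)·(-3.1667)) / 5 = 46.8333/5 = 9.3667

S is symmetric (S[j,i] = S[i,j]). Assembling:

S = [[3.4667, 2.5333],
 [2.5333, 9.3667]]


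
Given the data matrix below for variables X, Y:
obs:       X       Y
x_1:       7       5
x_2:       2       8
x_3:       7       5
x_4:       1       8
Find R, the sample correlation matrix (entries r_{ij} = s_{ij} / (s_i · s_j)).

Step 1 — column means:
  mean(X) = (7 + 2 + 7 + 1) / 4 = 17/4 = 4.25
  mean(Y) = (5 + 8 + 5 + 8) / 4 = 26/4 = 6.5

Step 2 — sample variances and covariances s[i,j] = (1/(n-1)) · Σ_k (x_{k,i} - mean_i) · (x_{k,j} - mean_j), with n-1 = 3:
  s[X,X] = ((2.75)·(2.75) + (-2.25)·(-2.25) + (2.75)·(2.75) + (-3.25)·(-3.25)) / 3 = 30.75/3 = 10.25
  s[X,Y] = ((2.75)·(-1.5) + (-2.25)·(1.5) + (2.75)·(-1.5) + (-3.25)·(1.5)) / 3 = -16.5/3 = -5.5
  s[Y,Y] = ((-1.5)·(-1.5) + (1.5)·(1.5) + (-1.5)·(-1.5) + (1.5)·(1.5)) / 3 = 9/3 = 3
  Sample standard deviations s_i = √(s[i,i]):
  s(X) = √(10.25) = 3.2016
  s(Y) = √(3) = 1.7321

Step 3 — r_{ij} = s_{ij} / (s_i · s_j):
  r[X,X] = 1 (diagonal).
  r[X,Y] = -5.5 / (3.2016 · 1.7321) = -5.5 / 5.5453 = -0.9918
  r[Y,Y] = 1 (diagonal).

R is symmetric with unit diagonal. Assembling:

R = [[1, -0.9918],
 [-0.9918, 1]]


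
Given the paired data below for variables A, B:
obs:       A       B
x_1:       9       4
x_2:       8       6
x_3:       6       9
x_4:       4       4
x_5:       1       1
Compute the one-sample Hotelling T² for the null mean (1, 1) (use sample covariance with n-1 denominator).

Step 1 — sample mean vector:
  mean(A) = (9 + 8 + 6 + 4 + 1) / 5 = 28/5 = 5.6
  mean(B) = (4 + 6 + 9 + 4 + 1) / 5 = 24/5 = 4.8
  x̄ = (5.6, 4.8),  deviation x̄ - mu_0 = (5.6, 4.8) - (1, 1) = (4.6, 3.8).

Step 2 — sample covariance matrix, S[i,j] = (1/(n-1)) · Σ_k (x_{k,i} - mean_i) · (x_{k,j} - mean_j), divisor n-1 = 4:
  S[A,A] = ((3.4)·(3.4) + (2.4)·(2.4) + (0.4)·(0.4) + (-1.6)·(-1.6) + (-4.6)·(-4.6)) / 4 = 41.2/4 = 10.3
  S[A,B] = ((3.4)·(-0.8) + (2.4)·(1.2) + (0.4)·(4.2) + (-1.6)·(-0.8) + (-4.6)·(-3.8)) / 4 = 20.6/4 = 5.15
  S[B,B] = ((-0.8)·(-0.8) + (1.2)·(1.2) + (4.2)·(4.2) + (-0.8)·(-0.8) + (-3.8)·(-3.8)) / 4 = 34.8/4 = 8.7
  S = [[10.3, 5.15],
 [5.15, 8.7]].

Step 3 — invert S. det(S) = 10.3·8.7 - (5.15)² = 63.0875.
  S^{-1} = (1/det) · [[d, -b], [-b, a]] = [[0.1379, -0.0816],
 [-0.0816, 0.1633]].

Step 4 — quadratic form (x̄ - mu_0)^T · S^{-1} · (x̄ - mu_0):
  S^{-1} · (x̄ - mu_0) = (0.3242, 0.2449),
  (x̄ - mu_0)^T · [...] = (4.6)·(0.3242) + (3.8)·(0.2449) = 2.4217.

Step 5 — scale by n: T² = 5 · 2.4217 = 12.1086.

T² ≈ 12.1086


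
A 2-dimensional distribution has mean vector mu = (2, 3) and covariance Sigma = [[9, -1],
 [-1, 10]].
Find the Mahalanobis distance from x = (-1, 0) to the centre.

Step 1 — centre the observation: (x - mu) = (-3, -3).

Step 2 — invert Sigma. det(Sigma) = 9·10 - (-1)² = 89.
  Sigma^{-1} = (1/det) · [[d, -b], [-b, a]] = [[0.1124, 0.0112],
 [0.0112, 0.1011]].

Step 3 — form the quadratic (x - mu)^T · Sigma^{-1} · (x - mu):
  Sigma^{-1} · (x - mu) = (-0.3708, -0.3371).
  (x - mu)^T · [Sigma^{-1} · (x - mu)] = (-3)·(-0.3708) + (-3)·(-0.3371) = 2.1236.

Step 4 — take square root: d = √(2.1236) ≈ 1.4573.

d(x, mu) = √(2.1236) ≈ 1.4573


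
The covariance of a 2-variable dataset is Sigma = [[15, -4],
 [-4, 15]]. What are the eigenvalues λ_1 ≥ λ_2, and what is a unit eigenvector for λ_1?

Step 1 — characteristic polynomial of 2×2 Sigma:
  det(Sigma - λI) = λ² - trace · λ + det = 0.
  trace = 15 + 15 = 30, det = 15·15 - (-4)² = 209.
Step 2 — discriminant:
  Δ = trace² - 4·det = 900 - 836 = 64.
Step 3 — eigenvalues:
  λ = (trace ± √Δ)/2 = (30 ± 8)/2,
  λ_1 = 19,  λ_2 = 11.

Step 4 — unit eigenvector for λ_1: solve (Sigma - λ_1 I)v = 0. First row:
  (15 - 19)·v_x + (-4)·v_y = 0, i.e. (-4)·v_x + (-4)·v_y = 0,
  so v ∝ (b, λ_1 - a) = (-4, 4); multiply by -1 so the first entry is positive: u = (4, -4).
  ||u|| = √((4)² + (-4)²) = √(32) ≈ 5.6569,
  v_1 = u/||u|| ≈ (0.7071, -0.7071) (||v_1|| = 1).

λ_1 = 19,  λ_2 = 11;  v_1 ≈ (0.7071, -0.7071)


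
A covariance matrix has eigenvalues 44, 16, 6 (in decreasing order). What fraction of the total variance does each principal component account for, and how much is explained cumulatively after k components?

Step 1 — total variance = trace(Sigma) = Σ λ_i = 44 + 16 + 6 = 66.

Step 2 — fraction explained by component i = λ_i / Σ λ:
  PC1: 44/66 = 0.6667
  PC2: 16/66 = 0.2424
  PC3: 6/66 = 0.0909

Step 3 — cumulative fraction after k components = (λ_1 + ... + λ_k) / Σ λ:
  k = 1: 44/66 = 0.6667
  k = 2: (44 + 16)/66 = 60/66 = 0.9091
  k = 3: (44 + 16 + 6)/66 = 66/66 = 1

Summary (fraction, with percent):

explained: PC1 0.6667 (66.67%), PC2 0.2424 (24.24%), PC3 0.0909 (9.09%);  cumulative: 0.6667, 0.9091, 1


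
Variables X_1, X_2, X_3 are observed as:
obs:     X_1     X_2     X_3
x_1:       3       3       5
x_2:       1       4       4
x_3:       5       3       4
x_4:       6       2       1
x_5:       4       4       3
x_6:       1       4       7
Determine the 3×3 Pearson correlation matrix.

Step 1 — column means:
  mean(X_1) = (3 + 1 + 5 + 6 + 4 + 1) / 6 = 20/6 = 3.3333
  mean(X_2) = (3 + 4 + 3 + 2 + 4 + 4) / 6 = 20/6 = 3.3333
  mean(X_3) = (5 + 4 + 4 + 1 + 3 + 7) / 6 = 24/6 = 4

Step 2 — sample variances and covariances s[i,j] = (1/(n-1)) · Σ_k (x_{k,i} - mean_i) · (x_{k,j} - mean_j), with n-1 = 5:
  s[X_1,X_1] = ((-0.3333)·(-0.3333) + (-2.3333)·(-2.3333) + (1.6667)·(1.6667) + (2.6667)·(2.6667) + (0.6667)·(0.6667) + (-2.3333)·(-2.3333)) / 5 = 21.3333/5 = 4.2667
  s[X_1,X_2] = ((-0.3333)·(-0.3333) + (-2.3333)·(0.6667) + (1.6667)·(-0.3333) + (2.6667)·(-1.3333) + (0.6667)·(0.6667) + (-2.3333)·(0.6667)) / 5 = -6.6667/5 = -1.3333
  s[X_1,X_3] = ((-0.3333)·(1) + (-2.3333)·(0) + (1.6667)·(0) + (2.6667)·(-3) + (0.6667)·(-1) + (-2.3333)·(3)) / 5 = -16/5 = -3.2
  s[X_2,X_2] = ((-0.3333)·(-0.3333) + (0.6667)·(0.6667) + (-0.3333)·(-0.3333) + (-1.3333)·(-1.3333) + (0.6667)·(0.6667) + (0.6667)·(0.6667)) / 5 = 3.3333/5 = 0.6667
  s[X_2,X_3] = ((-0.3333)·(1) + (0.6667)·(0) + (-0.3333)·(0) + (-1.3333)·(-3) + (0.6667)·(-1) + (0.6667)·(3)) / 5 = 5/5 = 1
  s[X_3,X_3] = ((1)·(1) + (0)·(0) + (0)·(0) + (-3)·(-3) + (-1)·(-1) + (3)·(3)) / 5 = 20/5 = 4
  Sample standard deviations s_i = √(s[i,i]):
  s(X_1) = √(4.2667) = 2.0656
  s(X_2) = √(0.6667) = 0.8165
  s(X_3) = √(4) = 2

Step 3 — r_{ij} = s_{ij} / (s_i · s_j):
  r[X_1,X_1] = 1 (diagonal).
  r[X_1,X_2] = -1.3333 / (2.0656 · 0.8165) = -1.3333 / 1.6865 = -0.7906
  r[X_1,X_3] = -3.2 / (2.0656 · 2) = -3.2 / 4.1312 = -0.7746
  r[X_2,X_2] = 1 (diagonal).
  r[X_2,X_3] = 1 / (0.8165 · 2) = 1 / 1.633 = 0.6124
  r[X_3,X_3] = 1 (diagonal).

R is symmetric with unit diagonal. Assembling:

R = [[1, -0.7906, -0.7746],
 [-0.7906, 1, 0.6124],
 [-0.7746, 0.6124, 1]]


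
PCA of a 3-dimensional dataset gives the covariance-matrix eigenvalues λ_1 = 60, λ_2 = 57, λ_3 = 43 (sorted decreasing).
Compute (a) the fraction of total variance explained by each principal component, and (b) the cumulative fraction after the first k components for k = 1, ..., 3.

Step 1 — total variance = trace(Sigma) = Σ λ_i = 60 + 57 + 43 = 160.

Step 2 — fraction explained by component i = λ_i / Σ λ:
  PC1: 60/160 = 0.375
  PC2: 57/160 = 0.3563
  PC3: 43/160 = 0.2687

Step 3 — cumulative fraction after k components = (λ_1 + ... + λ_k) / Σ λ:
  k = 1: 60/160 = 0.375
  k = 2: (60 + 57)/160 = 117/160 = 0.7312
  k = 3: (60 + 57 + 43)/160 = 160/160 = 1

Summary (fraction, with percent):

explained: PC1 0.375 (37.5%), PC2 0.3563 (35.62%), PC3 0.2687 (26.88%);  cumulative: 0.375, 0.7312, 1


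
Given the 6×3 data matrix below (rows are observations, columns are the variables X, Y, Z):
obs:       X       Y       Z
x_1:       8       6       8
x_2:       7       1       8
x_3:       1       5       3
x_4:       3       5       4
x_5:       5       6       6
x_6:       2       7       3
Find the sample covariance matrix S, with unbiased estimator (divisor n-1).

Step 1 — column means:
  mean(X) = (8 + 7 + 1 + 3 + 5 + 2) / 6 = 26/6 = 4.3333
  mean(Y) = (6 + 1 + 5 + 5 + 6 + 7) / 6 = 30/6 = 5
  mean(Z) = (8 + 8 + 3 + 4 + 6 + 3) / 6 = 32/6 = 5.3333

Step 2 — sample covariance S[i,j] = (1/(n-1)) · Σ_k (x_{k,i} - mean_i) · (x_{k,j} - mean_j), with n-1 = 5.
  S[X,X] = ((3.6667)·(3.6667) + (2.6667)·(2.6667) + (-3.3333)·(-3.3333) + (-1.3333)·(-1.3333) + (0.6667)·(0.6667) + (-2.3333)·(-2.3333)) / 5 = 39.3333/5 = 7.8667
  S[X,Y] = ((3.6667)·(1) + (2.6667)·(-4) + (-3.3333)·(0) + (-1.3333)·(0) + (0.6667)·(1) + (-2.3333)·(2)) / 5 = -11/5 = -2.2
  S[X,Z] = ((3.6667)·(2.6667) + (2.6667)·(2.6667) + (-3.3333)·(-2.3333) + (-1.3333)·(-1.3333) + (0.6667)·(0.6667) + (-2.3333)·(-2.3333)) / 5 = 32.3333/5 = 6.4667
  S[Y,Y] = ((1)·(1) + (-4)·(-4) + (0)·(0) + (0)·(0) + (1)·(1) + (2)·(2)) / 5 = 22/5 = 4.4
  S[Y,Z] = ((1)·(2.6667) + (-4)·(2.6667) + (0)·(-2.3333) + (0)·(-1.3333) + (1)·(0.6667) + (2)·(-2.3333)) / 5 = -12/5 = -2.4
  S[Z,Z] = ((2.6667)·(2.6667) + (2.6667)·(2.6667) + (-2.3333)·(-2.3333) + (-1.3333)·(-1.3333) + (0.6667)·(0.6667) + (-2.3333)·(-2.3333)) / 5 = 27.3333/5 = 5.4667

S is symmetric (S[j,i] = S[i,j]). Assembling:

S = [[7.8667, -2.2, 6.4667],
 [-2.2, 4.4, -2.4],
 [6.4667, -2.4, 5.4667]]


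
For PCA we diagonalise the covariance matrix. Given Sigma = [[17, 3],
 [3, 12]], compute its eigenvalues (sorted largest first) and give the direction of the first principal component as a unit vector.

Step 1 — characteristic polynomial of 2×2 Sigma:
  det(Sigma - λI) = λ² - trace · λ + det = 0.
  trace = 17 + 12 = 29, det = 17·12 - (3)² = 195.
Step 2 — discriminant:
  Δ = trace² - 4·det = 841 - 780 = 61.
Step 3 — eigenvalues:
  λ = (trace ± √Δ)/2 = (29 ± 7.8102)/2,
  λ_1 = 18.4051,  λ_2 = 10.5949.

Step 4 — unit eigenvector for λ_1: solve (Sigma - λ_1 I)v = 0. First row:
  (17 - 18.4051)·v_x + (3)·v_y = 0, i.e. (-1.4051)·v_x + (3)·v_y = 0,
  so v ∝ (b, λ_1 - a) = (3, 1.4051) = u.
  ||u|| = √((3)² + (1.4051)²) = √(10.9744) ≈ 3.3128,
  v_1 = u/||u|| ≈ (0.9056, 0.4242) (||v_1|| = 1).

λ_1 = 18.4051,  λ_2 = 10.5949;  v_1 ≈ (0.9056, 0.4242)


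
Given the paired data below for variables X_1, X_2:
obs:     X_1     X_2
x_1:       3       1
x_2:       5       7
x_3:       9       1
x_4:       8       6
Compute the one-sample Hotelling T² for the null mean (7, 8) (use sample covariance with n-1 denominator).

Step 1 — sample mean vector:
  mean(X_1) = (3 + 5 + 9 + 8) / 4 = 25/4 = 6.25
  mean(X_2) = (1 + 7 + 1 + 6) / 4 = 15/4 = 3.75
  x̄ = (6.25, 3.75),  deviation x̄ - mu_0 = (6.25, 3.75) - (7, 8) = (-0.75, -4.25).

Step 2 — sample covariance matrix, S[i,j] = (1/(n-1)) · Σ_k (x_{k,i} - mean_i) · (x_{k,j} - mean_j), divisor n-1 = 3:
  S[X_1,X_1] = ((-3.25)·(-3.25) + (-1.25)·(-1.25) + (2.75)·(2.75) + (1.75)·(1.75)) / 3 = 22.75/3 = 7.5833
  S[X_1,X_2] = ((-3.25)·(-2.75) + (-1.25)·(3.25) + (2.75)·(-2.75) + (1.75)·(2.25)) / 3 = 1.25/3 = 0.4167
  S[X_2,X_2] = ((-2.75)·(-2.75) + (3.25)·(3.25) + (-2.75)·(-2.75) + (2.25)·(2.25)) / 3 = 30.75/3 = 10.25
  S = [[7.5833, 0.4167],
 [0.4167, 10.25]].

Step 3 — invert S. det(S) = 7.5833·10.25 - (0.4167)² = 77.5556.
  S^{-1} = (1/det) · [[d, -b], [-b, a]] = [[0.1322, -0.0054],
 [-0.0054, 0.0978]].

Step 4 — quadratic form (x̄ - mu_0)^T · S^{-1} · (x̄ - mu_0):
  S^{-1} · (x̄ - mu_0) = (-0.0763, -0.4115),
  (x̄ - mu_0)^T · [...] = (-0.75)·(-0.0763) + (-4.25)·(-0.4115) = 1.8062.

Step 5 — scale by n: T² = 4 · 1.8062 = 7.2249.

T² ≈ 7.2249


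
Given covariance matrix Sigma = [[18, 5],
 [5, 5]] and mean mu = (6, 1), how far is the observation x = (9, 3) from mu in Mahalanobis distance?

Step 1 — centre the observation: (x - mu) = (3, 2).

Step 2 — invert Sigma. det(Sigma) = 18·5 - (5)² = 65.
  Sigma^{-1} = (1/det) · [[d, -b], [-b, a]] = [[0.0769, -0.0769],
 [-0.0769, 0.2769]].

Step 3 — form the quadratic (x - mu)^T · Sigma^{-1} · (x - mu):
  Sigma^{-1} · (x - mu) = (0.0769, 0.3231).
  (x - mu)^T · [Sigma^{-1} · (x - mu)] = (3)·(0.0769) + (2)·(0.3231) = 0.8769.

Step 4 — take square root: d = √(0.8769) ≈ 0.9364.

d(x, mu) = √(0.8769) ≈ 0.9364


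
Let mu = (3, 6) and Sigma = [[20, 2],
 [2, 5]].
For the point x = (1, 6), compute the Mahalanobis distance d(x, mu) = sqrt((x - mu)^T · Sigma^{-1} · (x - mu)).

Step 1 — centre the observation: (x - mu) = (-2, 0).

Step 2 — invert Sigma. det(Sigma) = 20·5 - (2)² = 96.
  Sigma^{-1} = (1/det) · [[d, -b], [-b, a]] = [[0.0521, -0.0208],
 [-0.0208, 0.2083]].

Step 3 — form the quadratic (x - mu)^T · Sigma^{-1} · (x - mu):
  Sigma^{-1} · (x - mu) = (-0.1042, 0.0417).
  (x - mu)^T · [Sigma^{-1} · (x - mu)] = (-2)·(-0.1042) + (0)·(0.0417) = 0.2083.

Step 4 — take square root: d = √(0.2083) ≈ 0.4564.

d(x, mu) = √(0.2083) ≈ 0.4564


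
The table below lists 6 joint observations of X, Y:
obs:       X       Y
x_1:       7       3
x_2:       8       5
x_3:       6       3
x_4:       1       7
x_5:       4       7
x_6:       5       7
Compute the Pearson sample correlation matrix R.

Step 1 — column means:
  mean(X) = (7 + 8 + 6 + 1 + 4 + 5) / 6 = 31/6 = 5.1667
  mean(Y) = (3 + 5 + 3 + 7 + 7 + 7) / 6 = 32/6 = 5.3333

Step 2 — sample variances and covariances s[i,j] = (1/(n-1)) · Σ_k (x_{k,i} - mean_i) · (x_{k,j} - mean_j), with n-1 = 5:
  s[X,X] = ((1.8333)·(1.8333) + (2.8333)·(2.8333) + (0.8333)·(0.8333) + (-4.1667)·(-4.1667) + (-1.1667)·(-1.1667) + (-0.1667)·(-0.1667)) / 5 = 30.8333/5 = 6.1667
  s[X,Y] = ((1.8333)·(-2.3333) + (2.8333)·(-0.3333) + (0.8333)·(-2.3333) + (-4.1667)·(1.6667) + (-1.1667)·(1.6667) + (-0.1667)·(1.6667)) / 5 = -16.3333/5 = -3.2667
  s[Y,Y] = ((-2.3333)·(-2.3333) + (-0.3333)·(-0.3333) + (-2.3333)·(-2.3333) + (1.6667)·(1.6667) + (1.6667)·(1.6667) + (1.6667)·(1.6667)) / 5 = 19.3333/5 = 3.8667
  Sample standard deviations s_i = √(s[i,i]):
  s(X) = √(6.1667) = 2.4833
  s(Y) = √(3.8667) = 1.9664

Step 3 — r_{ij} = s_{ij} / (s_i · s_j):
  r[X,X] = 1 (diagonal).
  r[X,Y] = -3.2667 / (2.4833 · 1.9664) = -3.2667 / 4.8831 = -0.669
  r[Y,Y] = 1 (diagonal).

R is symmetric with unit diagonal. Assembling:

R = [[1, -0.669],
 [-0.669, 1]]


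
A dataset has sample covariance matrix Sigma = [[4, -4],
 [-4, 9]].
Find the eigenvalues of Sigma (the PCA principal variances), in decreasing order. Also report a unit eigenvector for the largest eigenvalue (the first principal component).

Step 1 — characteristic polynomial of 2×2 Sigma:
  det(Sigma - λI) = λ² - trace · λ + det = 0.
  trace = 4 + 9 = 13, det = 4·9 - (-4)² = 20.
Step 2 — discriminant:
  Δ = trace² - 4·det = 169 - 80 = 89.
Step 3 — eigenvalues:
  λ = (trace ± √Δ)/2 = (13 ± 9.434)/2,
  λ_1 = 11.217,  λ_2 = 1.783.

Step 4 — unit eigenvector for λ_1: solve (Sigma - λ_1 I)v = 0. First row:
  (4 - 11.217)·v_x + (-4)·v_y = 0, i.e. (-7.217)·v_x + (-4)·v_y = 0,
  so v ∝ (b, λ_1 - a) = (-4, 7.217); multiply by -1 so the first entry is positive: u = (4, -7.217).
  ||u|| = √((4)² + (-7.217)²) = √(68.085) ≈ 8.2514,
  v_1 = u/||u|| ≈ (0.4848, -0.8746) (||v_1|| = 1).

λ_1 = 11.217,  λ_2 = 1.783;  v_1 ≈ (0.4848, -0.8746)


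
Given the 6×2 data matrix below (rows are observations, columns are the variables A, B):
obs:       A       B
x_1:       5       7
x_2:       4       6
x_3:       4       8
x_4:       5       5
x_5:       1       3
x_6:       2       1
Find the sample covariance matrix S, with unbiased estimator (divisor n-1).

Step 1 — column means:
  mean(A) = (5 + 4 + 4 + 5 + 1 + 2) / 6 = 21/6 = 3.5
  mean(B) = (7 + 6 + 8 + 5 + 3 + 1) / 6 = 30/6 = 5

Step 2 — sample covariance S[i,j] = (1/(n-1)) · Σ_k (x_{k,i} - mean_i) · (x_{k,j} - mean_j), with n-1 = 5.
  S[A,A] = ((1.5)·(1.5) + (0.5)·(0.5) + (0.5)·(0.5) + (1.5)·(1.5) + (-2.5)·(-2.5) + (-1.5)·(-1.5)) / 5 = 13.5/5 = 2.7
  S[A,B] = ((1.5)·(2) + (0.5)·(1) + (0.5)·(3) + (1.5)·(0) + (-2.5)·(-2) + (-1.5)·(-4)) / 5 = 16/5 = 3.2
  S[B,B] = ((2)·(2) + (1)·(1) + (3)·(3) + (0)·(0) + (-2)·(-2) + (-4)·(-4)) / 5 = 34/5 = 6.8

S is symmetric (S[j,i] = S[i,j]). Assembling:

S = [[2.7, 3.2],
 [3.2, 6.8]]


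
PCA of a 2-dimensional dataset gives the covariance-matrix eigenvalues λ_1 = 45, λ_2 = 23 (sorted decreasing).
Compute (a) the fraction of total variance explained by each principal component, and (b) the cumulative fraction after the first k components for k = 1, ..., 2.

Step 1 — total variance = trace(Sigma) = Σ λ_i = 45 + 23 = 68.

Step 2 — fraction explained by component i = λ_i / Σ λ:
  PC1: 45/68 = 0.6618
  PC2: 23/68 = 0.3382

Step 3 — cumulative fraction after k components = (λ_1 + ... + λ_k) / Σ λ:
  k = 1: 45/68 = 0.6618
  k = 2: (45 + 23)/68 = 68/68 = 1

Summary (fraction, with percent):

explained: PC1 0.6618 (66.18%), PC2 0.3382 (33.82%);  cumulative: 0.6618, 1


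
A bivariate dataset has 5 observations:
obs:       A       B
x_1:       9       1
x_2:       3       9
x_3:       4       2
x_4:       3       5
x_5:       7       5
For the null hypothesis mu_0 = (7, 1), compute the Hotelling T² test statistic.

Step 1 — sample mean vector:
  mean(A) = (9 + 3 + 4 + 3 + 7) / 5 = 26/5 = 5.2
  mean(B) = (1 + 9 + 2 + 5 + 5) / 5 = 22/5 = 4.4
  x̄ = (5.2, 4.4),  deviation x̄ - mu_0 = (5.2, 4.4) - (7, 1) = (-1.8, 3.4).

Step 2 — sample covariance matrix, S[i,j] = (1/(n-1)) · Σ_k (x_{k,i} - mean_i) · (x_{k,j} - mean_j), divisor n-1 = 4:
  S[A,A] = ((3.8)·(3.8) + (-2.2)·(-2.2) + (-1.2)·(-1.2) + (-2.2)·(-2.2) + (1.8)·(1.8)) / 4 = 28.8/4 = 7.2
  S[A,B] = ((3.8)·(-3.4) + (-2.2)·(4.6) + (-1.2)·(-2.4) + (-2.2)·(0.6) + (1.8)·(0.6)) / 4 = -20.4/4 = -5.1
  S[B,B] = ((-3.4)·(-3.4) + (4.6)·(4.6) + (-2.4)·(-2.4) + (0.6)·(0.6) + (0.6)·(0.6)) / 4 = 39.2/4 = 9.8
  S = [[7.2, -5.1],
 [-5.1, 9.8]].

Step 3 — invert S. det(S) = 7.2·9.8 - (-5.1)² = 44.55.
  S^{-1} = (1/det) · [[d, -b], [-b, a]] = [[0.22, 0.1145],
 [0.1145, 0.1616]].

Step 4 — quadratic form (x̄ - mu_0)^T · S^{-1} · (x̄ - mu_0):
  S^{-1} · (x̄ - mu_0) = (-0.0067, 0.3434),
  (x̄ - mu_0)^T · [...] = (-1.8)·(-0.0067) + (3.4)·(0.3434) = 1.1798.

Step 5 — scale by n: T² = 5 · 1.1798 = 5.899.

T² ≈ 5.899


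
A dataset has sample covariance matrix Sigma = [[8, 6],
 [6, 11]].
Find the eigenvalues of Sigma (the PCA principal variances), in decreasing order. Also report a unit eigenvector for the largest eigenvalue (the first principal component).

Step 1 — characteristic polynomial of 2×2 Sigma:
  det(Sigma - λI) = λ² - trace · λ + det = 0.
  trace = 8 + 11 = 19, det = 8·11 - (6)² = 52.
Step 2 — discriminant:
  Δ = trace² - 4·det = 361 - 208 = 153.
Step 3 — eigenvalues:
  λ = (trace ± √Δ)/2 = (19 ± 12.3693)/2,
  λ_1 = 15.6847,  λ_2 = 3.3153.

Step 4 — unit eigenvector for λ_1: solve (Sigma - λ_1 I)v = 0. First row:
  (8 - 15.6847)·v_x + (6)·v_y = 0, i.e. (-7.6847)·v_x + (6)·v_y = 0,
  so v ∝ (b, λ_1 - a) = (6, 7.6847) = u.
  ||u|| = √((6)² + (7.6847)²) = √(95.054) ≈ 9.7496,
  v_1 = u/||u|| ≈ (0.6154, 0.7882) (||v_1|| = 1).

λ_1 = 15.6847,  λ_2 = 3.3153;  v_1 ≈ (0.6154, 0.7882)


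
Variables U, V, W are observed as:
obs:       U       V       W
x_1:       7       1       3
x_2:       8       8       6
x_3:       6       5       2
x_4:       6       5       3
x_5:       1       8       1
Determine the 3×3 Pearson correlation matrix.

Step 1 — column means:
  mean(U) = (7 + 8 + 6 + 6 + 1) / 5 = 28/5 = 5.6
  mean(V) = (1 + 8 + 5 + 5 + 8) / 5 = 27/5 = 5.4
  mean(W) = (3 + 6 + 2 + 3 + 1) / 5 = 15/5 = 3

Step 2 — sample variances and covariances s[i,j] = (1/(n-1)) · Σ_k (x_{k,i} - mean_i) · (x_{k,j} - mean_j), with n-1 = 4:
  s[U,U] = ((1.4)·(1.4) + (2.4)·(2.4) + (0.4)·(0.4) + (0.4)·(0.4) + (-4.6)·(-4.6)) / 4 = 29.2/4 = 7.3
  s[U,V] = ((1.4)·(-4.4) + (2.4)·(2.6) + (0.4)·(-0.4) + (0.4)·(-0.4) + (-4.6)·(2.6)) / 4 = -12.2/4 = -3.05
  s[U,W] = ((1.4)·(0) + (2.4)·(3) + (0.4)·(-1) + (0.4)·(0) + (-4.6)·(-2)) / 4 = 16/4 = 4
  s[V,V] = ((-4.4)·(-4.4) + (2.6)·(2.6) + (-0.4)·(-0.4) + (-0.4)·(-0.4) + (2.6)·(2.6)) / 4 = 33.2/4 = 8.3
  s[V,W] = ((-4.4)·(0) + (2.6)·(3) + (-0.4)·(-1) + (-0.4)·(0) + (2.6)·(-2)) / 4 = 3/4 = 0.75
  s[W,W] = ((0)·(0) + (3)·(3) + (-1)·(-1) + (0)·(0) + (-2)·(-2)) / 4 = 14/4 = 3.5
  Sample standard deviations s_i = √(s[i,i]):
  s(U) = √(7.3) = 2.7019
  s(V) = √(8.3) = 2.881
  s(W) = √(3.5) = 1.8708

Step 3 — r_{ij} = s_{ij} / (s_i · s_j):
  r[U,U] = 1 (diagonal).
  r[U,V] = -3.05 / (2.7019 · 2.881) = -3.05 / 7.784 = -0.3918
  r[U,W] = 4 / (2.7019 · 1.8708) = 4 / 5.0547 = 0.7913
  r[V,V] = 1 (diagonal).
  r[V,W] = 0.75 / (2.881 · 1.8708) = 0.75 / 5.3898 = 0.1392
  r[W,W] = 1 (diagonal).

R is symmetric with unit diagonal. Assembling:

R = [[1, -0.3918, 0.7913],
 [-0.3918, 1, 0.1392],
 [0.7913, 0.1392, 1]]


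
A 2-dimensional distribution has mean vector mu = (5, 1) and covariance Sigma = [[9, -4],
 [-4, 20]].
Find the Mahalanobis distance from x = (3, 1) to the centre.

Step 1 — centre the observation: (x - mu) = (-2, 0).

Step 2 — invert Sigma. det(Sigma) = 9·20 - (-4)² = 164.
  Sigma^{-1} = (1/det) · [[d, -b], [-b, a]] = [[0.122, 0.0244],
 [0.0244, 0.0549]].

Step 3 — form the quadratic (x - mu)^T · Sigma^{-1} · (x - mu):
  Sigma^{-1} · (x - mu) = (-0.2439, -0.0488).
  (x - mu)^T · [Sigma^{-1} · (x - mu)] = (-2)·(-0.2439) + (0)·(-0.0488) = 0.4878.

Step 4 — take square root: d = √(0.4878) ≈ 0.6984.

d(x, mu) = √(0.4878) ≈ 0.6984
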